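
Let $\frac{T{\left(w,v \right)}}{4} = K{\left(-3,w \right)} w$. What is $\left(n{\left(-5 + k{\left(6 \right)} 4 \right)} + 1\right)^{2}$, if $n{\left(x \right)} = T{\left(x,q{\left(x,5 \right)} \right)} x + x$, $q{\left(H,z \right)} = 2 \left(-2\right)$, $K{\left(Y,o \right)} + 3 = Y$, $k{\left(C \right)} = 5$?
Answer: $28987456$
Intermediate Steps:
$K{\left(Y,o \right)} = -3 + Y$
$q{\left(H,z \right)} = -4$
$T{\left(w,v \right)} = - 24 w$ ($T{\left(w,v \right)} = 4 \left(-3 - 3\right) w = 4 \left(- 6 w\right) = - 24 w$)
$n{\left(x \right)} = x - 24 x^{2}$ ($n{\left(x \right)} = - 24 x x + x = - 24 x^{2} + x = x - 24 x^{2}$)
$\left(n{\left(-5 + k{\left(6 \right)} 4 \right)} + 1\right)^{2} = \left(\left(-5 + 5 \cdot 4\right) \left(1 - 24 \left(-5 + 5 \cdot 4\right)\right) + 1\right)^{2} = \left(\left(-5 + 20\right) \left(1 - 24 \left(-5 + 20\right)\right) + 1\right)^{2} = \left(15 \left(1 - 360\right) + 1\right)^{2} = \left(15 \left(-359\right) + 1\right)^{2} = \left(-5385 + 1\right)^{2} = \left(-5384\right)^{2} = 28987456$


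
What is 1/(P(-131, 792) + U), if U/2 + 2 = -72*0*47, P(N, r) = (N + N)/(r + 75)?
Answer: -867/3730 ≈ -0.23244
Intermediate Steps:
P(N, r) = 2*N/(75 + r) (P(N, r) = (2*N)/(75 + r) = 2*N/(75 + r))
U = -4 (U = -4 + 2*(-72*0*47) = -4 + 2*(-12*0*47) = -4 + 2*(0*47) = -4 + 2*0 = -4 + 0 = -4)
1/(P(-131, 792) + U) = 1/(2*(-131)/(75 + 792) - 4) = 1/(2*(-131)/867 - 4) = 1/(2*(-131)*(1/867) - 4) = 1/(-262/867 - 4) = 1/(-3730/867) = -867/3730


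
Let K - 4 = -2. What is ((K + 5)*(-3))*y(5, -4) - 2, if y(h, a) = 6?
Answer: -128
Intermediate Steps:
K = 2 (K = 4 - 2 = 2)
((K + 5)*(-3))*y(5, -4) - 2 = ((2 + 5)*(-3))*6 - 2 = (7*(-3))*6 - 2 = -21*6 - 2 = -126 - 2 = -128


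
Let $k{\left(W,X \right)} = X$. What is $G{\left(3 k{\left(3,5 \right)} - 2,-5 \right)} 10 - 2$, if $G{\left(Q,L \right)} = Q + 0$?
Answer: $128$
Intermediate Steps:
$G{\left(Q,L \right)} = Q$
$G{\left(3 k{\left(3,5 \right)} - 2,-5 \right)} 10 - 2 = \left(3 \cdot 5 - 2\right) 10 - 2 = \left(15 - 2\right) 10 - 2 = 13 \cdot 10 - 2 = 130 - 2 = 128$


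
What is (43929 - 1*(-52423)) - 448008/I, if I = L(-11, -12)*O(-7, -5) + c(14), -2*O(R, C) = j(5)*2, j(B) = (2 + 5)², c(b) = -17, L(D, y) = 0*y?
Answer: 2085992/17 ≈ 1.2271e+5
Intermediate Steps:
L(D, y) = 0
j(B) = 49 (j(B) = 7² = 49)
O(R, C) = -49 (O(R, C) = -49*2/2 = -½*98 = -49)
I = -17 (I = 0*(-49) - 17 = 0 - 17 = -17)
(43929 - 1*(-52423)) - 448008/I = (43929 - 1*(-52423)) - 448008/(-17) = (43929 + 52423) - 448008*(-1/17) = 96352 + 448008/17 = 2085992/17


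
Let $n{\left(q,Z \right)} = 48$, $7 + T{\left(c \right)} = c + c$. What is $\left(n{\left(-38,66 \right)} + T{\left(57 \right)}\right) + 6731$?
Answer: $6886$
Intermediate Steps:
$T{\left(c \right)} = -7 + 2 c$ ($T{\left(c \right)} = -7 + \left(c + c\right) = -7 + 2 c$)
$\left(n{\left(-38,66 \right)} + T{\left(57 \right)}\right) + 6731 = \left(48 + \left(-7 + 2 \cdot 57\right)\right) + 6731 = \left(48 + \left(-7 + 114\right)\right) + 6731 = \left(48 + 107\right) + 6731 = 155 + 6731 = 6886$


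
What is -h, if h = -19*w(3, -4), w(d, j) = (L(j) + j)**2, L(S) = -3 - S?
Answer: 171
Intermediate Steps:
w(d, j) = 9 (w(d, j) = ((-3 - j) + j)**2 = (-3)**2 = 9)
h = -171 (h = -19*9 = -171)
-h = -1*(-171) = 171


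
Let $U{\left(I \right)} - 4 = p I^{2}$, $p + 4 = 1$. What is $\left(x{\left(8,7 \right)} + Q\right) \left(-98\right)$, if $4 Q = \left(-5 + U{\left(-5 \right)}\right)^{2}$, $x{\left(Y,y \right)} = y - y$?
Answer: $-141512$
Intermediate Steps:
$p = -3$ ($p = -4 + 1 = -3$)
$U{\left(I \right)} = 4 - 3 I^{2}$
$x{\left(Y,y \right)} = 0$
$Q = 1444$ ($Q = \frac{\left(-5 + \left(4 - 3 \left(-5\right)^{2}\right)\right)^{2}}{4} = \frac{\left(-5 + \left(4 - 75\right)\right)^{2}}{4} = \frac{\left(-5 - 71\right)^{2}}{4} = \frac{\left(-76\right)^{2}}{4} = \frac{1}{4} \cdot 5776 = 1444$)
$\left(x{\left(8,7 \right)} + Q\right) \left(-98\right) = \left(0 + 1444\right) \left(-98\right) = 1444 \left(-98\right) = -141512$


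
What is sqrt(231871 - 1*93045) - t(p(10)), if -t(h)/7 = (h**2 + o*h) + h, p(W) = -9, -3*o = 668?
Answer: 14532 + sqrt(138826) ≈ 14905.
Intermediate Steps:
o = -668/3 (o = -1/3*668 = -668/3 ≈ -222.67)
t(h) = -7*h**2 + 4655*h/3 (t(h) = -7*((h**2 - 668*h/3) + h) = -7*(h**2 - 665*h/3) = -7*h**2 + 4655*h/3)
sqrt(231871 - 1*93045) - t(p(10)) = sqrt(231871 - 1*93045) - 7*(-9)*(665 - 3*(-9))/3 = sqrt(231871 - 93045) - 7*(-9)*(665 + 27)/3 = sqrt(138826) - 7*(-9)*692/3 = sqrt(138826) - 1*(-14532) = sqrt(138826) + 14532 = 14532 + sqrt(138826)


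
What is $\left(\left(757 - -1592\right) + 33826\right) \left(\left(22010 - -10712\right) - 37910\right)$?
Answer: $-187675900$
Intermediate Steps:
$\left(\left(757 - -1592\right) + 33826\right) \left(\left(22010 - -10712\right) - 37910\right) = \left(\left(757 + 1592\right) + 33826\right) \left(\left(22010 + 10712\right) - 37910\right) = \left(2349 + 33826\right) \left(32722 - 37910\right) = 36175 \left(-5188\right) = -187675900$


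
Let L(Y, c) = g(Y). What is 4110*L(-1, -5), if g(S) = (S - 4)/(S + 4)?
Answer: -6850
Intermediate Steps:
g(S) = (-4 + S)/(4 + S)
L(Y, c) = (-4 + Y)/(4 + Y)
4110*L(-1, -5) = 4110*((-4 - 1)/(4 - 1)) = 4110*(-5/3) = -6850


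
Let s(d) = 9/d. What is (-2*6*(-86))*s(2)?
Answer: 4644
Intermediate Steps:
(-2*6*(-86))*s(2) = (-2*6*(-86))*(9/2) = (-12*(-86))*(9*(½)) = 1032*(9/2) = 4644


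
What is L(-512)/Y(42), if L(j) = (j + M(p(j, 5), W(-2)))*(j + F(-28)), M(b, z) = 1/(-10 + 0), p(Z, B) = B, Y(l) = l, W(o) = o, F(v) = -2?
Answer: 438699/70 ≈ 6267.1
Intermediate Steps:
M(b, z) = -⅒ (M(b, z) = 1/(-10) = -⅒)
L(j) = (-2 + j)*(-⅒ + j) (L(j) = (j - ⅒)*(j - 2) = (-⅒ + j)*(-2 + j) = (-2 + j)*(-⅒ + j))
L(-512)/Y(42) = (⅕ + (-512)² - 21/10*(-512))/42 = (⅕ + 262144 + 5376/5)*(1/42) = (1316097/5)*(1/42) = 438699/70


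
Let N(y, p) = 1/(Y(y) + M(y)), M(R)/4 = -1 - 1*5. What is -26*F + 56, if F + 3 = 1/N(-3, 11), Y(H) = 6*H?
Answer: 1226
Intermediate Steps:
M(R) = -24 (M(R) = 4*(-1 - 1*5) = 4*(-1 - 5) = 4*(-6) = -24)
N(y, p) = 1/(-24 + 6*y) (N(y, p) = 1/(6*y - 24) = 1/(-24 + 6*y))
F = -45 (F = -3 + 1/(1/(6*(-4 - 3))) = -3 + 1/((⅙)/(-7)) = -3 + 1/((⅙)*(-⅐)) = -3 + 1/(-1/42) = -3 - 42 = -45)
-26*F + 56 = -26*(-45) + 56 = 1170 + 56 = 1226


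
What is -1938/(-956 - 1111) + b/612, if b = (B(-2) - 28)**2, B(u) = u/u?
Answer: 99737/46852 ≈ 2.1288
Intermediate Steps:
B(u) = 1
b = 729 (b = (1 - 28)**2 = (-27)**2 = 729)
-1938/(-956 - 1111) + b/612 = -1938/(-956 - 1111) + 729/612 = -1938/(-2067) + 729*(1/612) = -1938*(-1/2067) + 81/68 = 646/689 + 81/68 = 99737/46852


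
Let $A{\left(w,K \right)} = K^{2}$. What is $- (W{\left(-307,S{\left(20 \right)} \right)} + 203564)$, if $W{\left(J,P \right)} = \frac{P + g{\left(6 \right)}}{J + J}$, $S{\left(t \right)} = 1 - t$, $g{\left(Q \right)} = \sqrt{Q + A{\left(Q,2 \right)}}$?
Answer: $- \frac{124988315}{614} + \frac{\sqrt{10}}{614} \approx -2.0356 \cdot 10^{5}$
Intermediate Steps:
$g{\left(Q \right)} = \sqrt{4 + Q}$ ($g{\left(Q \right)} = \sqrt{Q + 2^{2}} = \sqrt{Q + 4} = \sqrt{4 + Q}$)
$W{\left(J,P \right)} = \frac{P + \sqrt{10}}{2 J}$ ($W{\left(J,P \right)} = \frac{P + \sqrt{4 + 6}}{J + J} = \frac{P + \sqrt{10}}{2 J}$)
$- (W{\left(-307,S{\left(20 \right)} \right)} + 203564) = - (\frac{\left(1 - 20\right) + \sqrt{10}}{2 \left(-307\right)} + 203564) = - (\frac{1}{2} \left(- \frac{1}{307}\right) \left(\left(1 - 20\right) + \sqrt{10}\right) + 203564) = - (\frac{1}{2} \left(- \frac{1}{307}\right) \left(-19 + \sqrt{10}\right) + 203564) = - (\left(\frac{19}{614} - \frac{\sqrt{10}}{614}\right) + 203564) = - (\frac{124988315}{614} - \frac{\sqrt{10}}{614}) = - \frac{124988315}{614} + \frac{\sqrt{10}}{614}$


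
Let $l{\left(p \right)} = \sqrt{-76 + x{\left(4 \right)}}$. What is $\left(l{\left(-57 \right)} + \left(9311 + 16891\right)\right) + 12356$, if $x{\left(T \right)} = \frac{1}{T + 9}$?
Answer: $38558 + \frac{i \sqrt{12831}}{13} \approx 38558.0 + 8.7134 i$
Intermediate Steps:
$x{\left(T \right)} = \frac{1}{9 + T}$
$l{\left(p \right)} = \frac{i \sqrt{12831}}{13}$ ($l{\left(p \right)} = \sqrt{-76 + \frac{1}{9 + 4}} = \sqrt{-76 + \frac{1}{13}} = \sqrt{- \frac{987}{13}} = \frac{i \sqrt{12831}}{13}$)
$\left(l{\left(-57 \right)} + \left(9311 + 16891\right)\right) + 12356 = \left(\frac{i \sqrt{12831}}{13} + \left(9311 + 16891\right)\right) + 12356 = \left(\frac{i \sqrt{12831}}{13} + 26202\right) + 12356 = \left(26202 + \frac{i \sqrt{12831}}{13}\right) + 12356 = 38558 + \frac{i \sqrt{12831}}{13}$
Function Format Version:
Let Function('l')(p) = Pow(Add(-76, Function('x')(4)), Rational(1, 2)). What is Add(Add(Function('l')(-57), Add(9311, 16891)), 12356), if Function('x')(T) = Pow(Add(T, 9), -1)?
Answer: Add(38558, Mul(Rational(1, 13), I, Pow(12831, Rational(1, 2)))) ≈ Add(38558., Mul(8.7134, I))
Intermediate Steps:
Function('x')(T) = Pow(Add(9, T), -1)
Function('l')(p) = Mul(Rational(1, 13), I, Pow(12831, Rational(1, 2))) (Function('l')(p) = Pow(Add(-76, Pow(Add(9, 4), -1)), Rational(1, 2)) = Pow(Add(-76, Pow(13, -1)), Rational(1, 2)) = Pow(Add(-76, Rational(1, 13)), Rational(1, 2)) = Pow(Rational(-987, 13), Rational(1, 2)) = Mul(Rational(1, 13), I, Pow(12831, Rational(1, 2))))
Add(Add(Function('l')(-57), Add(9311, 16891)), 12356) = Add(Add(Mul(Rational(1, 13), I, Pow(12831, Rational(1, 2))), Add(9311, 16891)), 12356) = Add(Add(Mul(Rational(1, 13), I, Pow(12831, Rational(1, 2))), 26202), 12356) = Add(Add(26202, Mul(Rational(1, 13), I, Pow(12831, Rational(1, 2)))), 12356) = Add(38558, Mul(Rational(1, 13), I, Pow(12831, Rational(1, 2))))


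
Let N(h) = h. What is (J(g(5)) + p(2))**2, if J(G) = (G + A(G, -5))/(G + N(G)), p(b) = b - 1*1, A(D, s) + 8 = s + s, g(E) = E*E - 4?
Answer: 225/196 ≈ 1.1480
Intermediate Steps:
g(E) = -4 + E**2 (g(E) = E**2 - 4 = -4 + E**2)
A(D, s) = -8 + 2*s (A(D, s) = -8 + (s + s) = -8 + 2*s)
p(b) = -1 + b (p(b) = b - 1 = -1 + b)
J(G) = (-18 + G)/(2*G) (J(G) = (G + (-8 + 2*(-5)))/(G + G) = (G + (-8 - 10))/((2*G)) = (G - 18)*(1/(2*G)) = (-18 + G)*(1/(2*G)) = (-18 + G)/(2*G))
(J(g(5)) + p(2))**2 = ((-18 + (-4 + 5**2))/(2*(-4 + 5**2)) + (-1 + 2))**2 = ((-18 + (-4 + 25))/(2*(-4 + 25)) + 1)**2 = ((1/2)*(-18 + 21)/21 + 1)**2 = ((1/2)*(1/21)*3 + 1)**2 = (1/14 + 1)**2 = (15/14)**2 = 225/196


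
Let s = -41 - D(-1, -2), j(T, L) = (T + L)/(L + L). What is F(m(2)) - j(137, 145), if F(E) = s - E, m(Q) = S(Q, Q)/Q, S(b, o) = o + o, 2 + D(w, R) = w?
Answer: -5941/145 ≈ -40.972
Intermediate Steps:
D(w, R) = -2 + w
S(b, o) = 2*o
m(Q) = 2 (m(Q) = (2*Q)/Q = 2)
j(T, L) = (L + T)/(2*L) (j(T, L) = (L + T)/((2*L)) = (L + T)*(1/(2*L)) = (L + T)/(2*L))
s = -38 (s = -41 - (-2 - 1) = -41 - 1*(-3) = -41 + 3 = -38)
F(E) = -38 - E
F(m(2)) - j(137, 145) = (-38 - 1*2) - (145 + 137)/(2*145) = (-38 - 2) - 282/(2*145) = -40 - 1*141/145 = -40 - 141/145 = -5941/145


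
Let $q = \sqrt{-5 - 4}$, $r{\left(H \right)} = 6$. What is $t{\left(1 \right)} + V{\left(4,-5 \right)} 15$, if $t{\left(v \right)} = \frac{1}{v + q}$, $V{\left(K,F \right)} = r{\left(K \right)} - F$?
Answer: $\frac{1651}{10} - \frac{3 i}{10} \approx 165.1 - 0.3 i$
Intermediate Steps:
$V{\left(K,F \right)} = 6 - F$
$q = 3 i$ ($q = \sqrt{-9} = 3 i \approx 3.0 i$)
$t{\left(v \right)} = \frac{1}{v + 3 i}$
$t{\left(1 \right)} + V{\left(4,-5 \right)} 15 = \frac{1}{1 + 3 i} + \left(6 - -5\right) 15 = \frac{1 - 3 i}{10} + \left(6 + 5\right) 15 = \frac{1 - 3 i}{10} + 11 \cdot 15 = \frac{1 - 3 i}{10} + 165 = 165 + \frac{1 - 3 i}{10}$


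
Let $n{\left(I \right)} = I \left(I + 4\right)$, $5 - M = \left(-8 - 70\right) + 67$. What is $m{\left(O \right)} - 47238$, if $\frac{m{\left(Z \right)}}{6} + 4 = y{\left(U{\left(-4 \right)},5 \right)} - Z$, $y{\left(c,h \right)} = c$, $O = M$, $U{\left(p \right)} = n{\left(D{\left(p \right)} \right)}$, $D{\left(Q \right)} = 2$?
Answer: $-47286$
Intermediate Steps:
$M = 16$ ($M = 5 - \left(\left(-8 - 70\right) + 67\right) = 5 - \left(-78 + 67\right) = 5 - -11 = 5 + 11 = 16$)
$n{\left(I \right)} = I \left(4 + I\right)$
$U{\left(p \right)} = 12$ ($U{\left(p \right)} = 2 \left(4 + 2\right) = 2 \cdot 6 = 12$)
$O = 16$
$m{\left(Z \right)} = 48 - 6 Z$ ($m{\left(Z \right)} = -24 + 6 \left(12 - Z\right) = -24 - \left(-72 + 6 Z\right) = 48 - 6 Z$)
$m{\left(O \right)} - 47238 = \left(48 - 96\right) - 47238 = -48 - 47238 = -47286$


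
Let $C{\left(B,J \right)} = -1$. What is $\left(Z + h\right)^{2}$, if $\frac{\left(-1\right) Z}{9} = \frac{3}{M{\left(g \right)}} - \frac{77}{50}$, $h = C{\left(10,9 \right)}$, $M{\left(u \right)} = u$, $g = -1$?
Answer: $\frac{3972049}{2500} \approx 1588.8$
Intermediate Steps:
$h = -1$
$Z = \frac{2043}{50}$ ($Z = - 9 \left(\frac{3}{-1} - \frac{77}{50}\right) = - 9 \left(3 \left(-1\right) - \frac{77}{50}\right) = - 9 \left(-3 - \frac{77}{50}\right) = \left(-9\right) \left(- \frac{227}{50}\right) = \frac{2043}{50} \approx 40.86$)
$\left(Z + h\right)^{2} = \left(\frac{2043}{50} - 1\right)^{2} = \left(\frac{1993}{50}\right)^{2} = \frac{3972049}{2500}$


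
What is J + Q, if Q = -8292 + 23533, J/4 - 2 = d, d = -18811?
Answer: -59995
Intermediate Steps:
J = -75236 (J = 8 + 4*(-18811) = 8 - 75244 = -75236)
Q = 15241
J + Q = -75236 + 15241 = -59995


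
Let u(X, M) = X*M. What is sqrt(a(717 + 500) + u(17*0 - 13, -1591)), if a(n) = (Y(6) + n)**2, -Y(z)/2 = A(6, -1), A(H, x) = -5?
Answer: 2*sqrt(381553) ≈ 1235.4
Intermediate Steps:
Y(z) = 10 (Y(z) = -2*(-5) = 10)
a(n) = (10 + n)**2
u(X, M) = M*X
sqrt(a(717 + 500) + u(17*0 - 13, -1591)) = sqrt((10 + (717 + 500))**2 - 1591*(17*0 - 13)) = sqrt((10 + 1217)**2 - 1591*(0 - 13)) = sqrt(1227**2 - 1591*(-13)) = sqrt(1505529 + 20683) = sqrt(1526212) = 2*sqrt(381553)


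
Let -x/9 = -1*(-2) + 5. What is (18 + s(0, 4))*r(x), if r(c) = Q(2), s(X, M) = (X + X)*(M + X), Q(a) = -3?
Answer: -54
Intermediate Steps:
x = -63 (x = -9*(-1*(-2) + 5) = -9*(2 + 5) = -9*7 = -63)
s(X, M) = 2*X*(M + X) (s(X, M) = (2*X)*(M + X) = 2*X*(M + X))
r(c) = -3
(18 + s(0, 4))*r(x) = (18 + 2*0*(4 + 0))*(-3) = (18 + 2*0*4)*(-3) = (18 + 0)*(-3) = 18*(-3) = -54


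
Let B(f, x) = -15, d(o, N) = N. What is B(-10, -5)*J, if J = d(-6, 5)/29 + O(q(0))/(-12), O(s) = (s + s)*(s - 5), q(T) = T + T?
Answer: -75/29 ≈ -2.5862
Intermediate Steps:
q(T) = 2*T
O(s) = 2*s*(-5 + s) (O(s) = (2*s)*(-5 + s) = 2*s*(-5 + s))
J = 5/29 (J = 5/29 + (2*(2*0)*(-5 + 2*0))/(-12) = 5*(1/29) + (2*0*(-5 + 0))*(-1/12) = 5/29 + (2*0*(-5))*(-1/12) = 5/29 + 0*(-1/12) = 5/29 + 0 = 5/29 ≈ 0.17241)
B(-10, -5)*J = -15*5/29 = -75/29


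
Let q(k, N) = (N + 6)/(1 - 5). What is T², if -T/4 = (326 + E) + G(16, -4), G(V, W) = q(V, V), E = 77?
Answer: 2528100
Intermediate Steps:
q(k, N) = -3/2 - N/4 (q(k, N) = (6 + N)/(-4) = (6 + N)*(-¼) = -3/2 - N/4)
G(V, W) = -3/2 - V/4
T = -1590 (T = -4*((326 + 77) + (-3/2 - ¼*16)) = -4*(403 + (-3/2 - 4)) = -4*(403 - 11/2) = -4*795/2 = -1590)
T² = (-1590)² = 2528100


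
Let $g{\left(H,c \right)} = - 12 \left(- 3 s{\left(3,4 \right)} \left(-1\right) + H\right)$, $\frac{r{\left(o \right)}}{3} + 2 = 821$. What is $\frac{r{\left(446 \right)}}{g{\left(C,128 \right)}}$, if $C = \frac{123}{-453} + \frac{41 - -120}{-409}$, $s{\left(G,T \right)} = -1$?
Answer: $\frac{50580621}{905428} \approx 55.864$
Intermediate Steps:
$r{\left(o \right)} = 2457$ ($r{\left(o \right)} = -6 + 3 \cdot 821 = -6 + 2463 = 2457$)
$C = - \frac{41080}{61759}$ ($C = 123 \left(- \frac{1}{453}\right) + \left(41 + 120\right) \left(- \frac{1}{409}\right) = - \frac{41}{151} + 161 \left(- \frac{1}{409}\right) = - \frac{41}{151} - \frac{161}{409} = - \frac{41080}{61759} \approx -0.66517$)
$g{\left(H,c \right)} = 36 - 12 H$ ($g{\left(H,c \right)} = - 12 \left(\left(-3\right) \left(-1\right) \left(-1\right) + H\right) = - 12 \left(3 \left(-1\right) + H\right) = - 12 \left(-3 + H\right) = 36 - 12 H$)
$\frac{r{\left(446 \right)}}{g{\left(C,128 \right)}} = \frac{2457}{36 - - \frac{492960}{61759}} = \frac{2457}{36 + \frac{492960}{61759}} = \frac{2457}{\frac{2716284}{61759}} = 2457 \cdot \frac{61759}{2716284} = \frac{50580621}{905428}$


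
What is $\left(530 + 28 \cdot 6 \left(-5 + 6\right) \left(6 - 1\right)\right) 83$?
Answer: $113710$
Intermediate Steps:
$\left(530 + 28 \cdot 6 \left(-5 + 6\right) \left(6 - 1\right)\right) 83 = \left(530 + 168 \cdot 1 \cdot 5\right) 83 = \left(530 + 168 \cdot 5\right) 83 = \left(530 + 840\right) 83 = 1370 \cdot 83 = 113710$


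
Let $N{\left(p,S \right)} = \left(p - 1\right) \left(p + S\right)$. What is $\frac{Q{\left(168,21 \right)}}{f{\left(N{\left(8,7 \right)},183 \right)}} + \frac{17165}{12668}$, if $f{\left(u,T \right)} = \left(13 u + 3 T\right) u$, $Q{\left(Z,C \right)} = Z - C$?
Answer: $\frac{82178863}{60616380} \approx 1.3557$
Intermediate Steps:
$N{\left(p,S \right)} = \left(-1 + p\right) \left(S + p\right)$
$f{\left(u,T \right)} = u \left(3 T + 13 u\right)$ ($f{\left(u,T \right)} = \left(3 T + 13 u\right) u = u \left(3 T + 13 u\right)$)
$\frac{Q{\left(168,21 \right)}}{f{\left(N{\left(8,7 \right)},183 \right)}} + \frac{17165}{12668} = \frac{168 - 21}{\left(8^{2} - 7 - 8 + 7 \cdot 8\right) \left(3 \cdot 183 + 13 \left(8^{2} - 7 - 8 + 7 \cdot 8\right)\right)} + \frac{17165}{12668} = \frac{168 - 21}{\left(64 - 7 - 8 + 56\right) \left(549 + 13 \left(64 - 7 - 8 + 56\right)\right)} + 17165 \cdot \frac{1}{12668} = \frac{147}{105 \left(549 + 13 \cdot 105\right)} + \frac{17165}{12668} = \frac{147}{105 \left(549 + 1365\right)} + \frac{17165}{12668} = \frac{147}{105 \cdot 1914} + \frac{17165}{12668} = \frac{147}{200970} + \frac{17165}{12668} = 147 \cdot \frac{1}{200970} + \frac{17165}{12668} = \frac{7}{9570} + \frac{17165}{12668} = \frac{82178863}{60616380}$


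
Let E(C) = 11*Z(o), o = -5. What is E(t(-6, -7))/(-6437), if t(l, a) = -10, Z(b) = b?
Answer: 55/6437 ≈ 0.0085444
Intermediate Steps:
E(C) = -55 (E(C) = 11*(-5) = -55)
E(t(-6, -7))/(-6437) = -55/(-6437) = -55*(-1/6437) = 55/6437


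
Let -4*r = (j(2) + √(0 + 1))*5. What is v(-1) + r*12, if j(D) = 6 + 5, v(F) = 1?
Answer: -179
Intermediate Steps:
j(D) = 11
r = -15 (r = -(11 + √(0 + 1))*5/4 = -(11 + √1)*5/4 = -(11 + 1)*5/4 = -3*5 = -¼*60 = -15)
v(-1) + r*12 = 1 - 15*12 = 1 - 180 = -179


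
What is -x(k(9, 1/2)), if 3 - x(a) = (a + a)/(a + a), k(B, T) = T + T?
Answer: -2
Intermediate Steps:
k(B, T) = 2*T
x(a) = 2 (x(a) = 3 - (a + a)/(a + a) = 3 - 2*a/(2*a) = 3 - 2*a*1/(2*a) = 3 - 1*1 = 3 - 1 = 2)
-x(k(9, 1/2)) = -1*2 = -2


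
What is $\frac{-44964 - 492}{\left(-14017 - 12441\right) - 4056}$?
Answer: $\frac{22728}{15257} \approx 1.4897$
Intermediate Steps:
$\frac{-44964 - 492}{\left(-14017 - 12441\right) - 4056} = - \frac{45456}{\left(-14017 - 12441\right) - 4056} = - \frac{45456}{-26458 - 4056} = - \frac{45456}{-30514} = \left(-45456\right) \left(- \frac{1}{30514}\right) = \frac{22728}{15257}$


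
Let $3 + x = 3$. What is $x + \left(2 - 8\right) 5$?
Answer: $-30$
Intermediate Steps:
$x = 0$ ($x = -3 + 3 = 0$)
$x + \left(2 - 8\right) 5 = 0 + \left(2 - 8\right) 5 = 0 - 30 = -30$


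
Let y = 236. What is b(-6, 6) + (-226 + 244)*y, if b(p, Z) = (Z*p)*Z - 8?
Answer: 4024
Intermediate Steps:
b(p, Z) = -8 + p*Z² (b(p, Z) = p*Z² - 8 = -8 + p*Z²)
b(-6, 6) + (-226 + 244)*y = (-8 - 6*6²) + (-226 + 244)*236 = (-8 - 6*36) + 18*236 = (-8 - 216) + 4248 = -224 + 4248 = 4024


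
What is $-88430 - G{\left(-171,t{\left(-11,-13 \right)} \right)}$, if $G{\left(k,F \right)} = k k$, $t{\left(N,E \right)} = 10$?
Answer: $-117671$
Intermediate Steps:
$G{\left(k,F \right)} = k^{2}$
$-88430 - G{\left(-171,t{\left(-11,-13 \right)} \right)} = -88430 - \left(-171\right)^{2} = -88430 - 29241 = -117671$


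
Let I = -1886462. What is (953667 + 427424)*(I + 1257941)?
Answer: -868044696411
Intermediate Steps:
(953667 + 427424)*(I + 1257941) = (953667 + 427424)*(-1886462 + 1257941) = 1381091*(-628521) = -868044696411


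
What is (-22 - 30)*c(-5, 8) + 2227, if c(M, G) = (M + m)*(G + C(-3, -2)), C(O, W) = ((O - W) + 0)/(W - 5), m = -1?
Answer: 33373/7 ≈ 4767.6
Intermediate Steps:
C(O, W) = (O - W)/(-5 + W)
c(M, G) = (-1 + M)*(⅐ + G) (c(M, G) = (M - 1)*(G + (-3 - 1*(-2))/(-5 - 2)) = (-1 + M)*(G + (-3 + 2)/(-7)) = (-1 + M)*(G - ⅐*(-1)) = (-1 + M)*(G + ⅐) = (-1 + M)*(⅐ + G))
(-22 - 30)*c(-5, 8) + 2227 = (-22 - 30)*(-⅐ - 1*8 + (⅐)*(-5) + 8*(-5)) + 2227 = -52*(-⅐ - 8 - 5/7 - 40) + 2227 = -52*(-342/7) + 2227 = 17784/7 + 2227 = 33373/7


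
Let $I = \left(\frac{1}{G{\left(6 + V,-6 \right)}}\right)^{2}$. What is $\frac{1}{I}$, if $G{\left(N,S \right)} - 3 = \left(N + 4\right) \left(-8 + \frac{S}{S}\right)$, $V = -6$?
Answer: $625$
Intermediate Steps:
$G{\left(N,S \right)} = -25 - 7 N$ ($G{\left(N,S \right)} = 3 + \left(N + 4\right) \left(-8 + \frac{S}{S}\right) = 3 + \left(4 + N\right) \left(-8 + 1\right) = 3 + \left(4 + N\right) \left(-7\right) = 3 - \left(28 + 7 N\right) = -25 - 7 N$)
$I = \frac{1}{625}$ ($I = \left(\frac{1}{-25 - 7 \left(6 - 6\right)}\right)^{2} = \left(\frac{1}{-25 - 0}\right)^{2} = \left(\frac{1}{-25 + 0}\right)^{2} = \left(\frac{1}{-25}\right)^{2} = \left(- \frac{1}{25}\right)^{2} = \frac{1}{625} \approx 0.0016$)
$\frac{1}{I} = \frac{1}{\frac{1}{625}} = 625$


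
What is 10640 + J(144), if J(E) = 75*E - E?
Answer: 21296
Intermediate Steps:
J(E) = 74*E
10640 + J(144) = 10640 + 74*144 = 10640 + 10656 = 21296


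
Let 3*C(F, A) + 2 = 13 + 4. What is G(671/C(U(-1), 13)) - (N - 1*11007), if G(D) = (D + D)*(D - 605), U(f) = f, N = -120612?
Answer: 131407/25 ≈ 5256.3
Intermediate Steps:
C(F, A) = 5 (C(F, A) = -2/3 + (13 + 4)/3 = -2/3 + (1/3)*17 = -2/3 + 17/3 = 5)
G(D) = 2*D*(-605 + D) (G(D) = (2*D)*(-605 + D) = 2*D*(-605 + D))
G(671/C(U(-1), 13)) - (N - 1*11007) = 2*(671/5)*(-605 + 671/5) - (-120612 - 1*11007) = 2*(671*(1/5))*(-605 + 671*(1/5)) - (-120612 - 11007) = 2*(671/5)*(-605 + 671/5) - 1*(-131619) = 2*(671/5)*(-2354/5) + 131619 = -3159068/25 + 131619 = 131407/25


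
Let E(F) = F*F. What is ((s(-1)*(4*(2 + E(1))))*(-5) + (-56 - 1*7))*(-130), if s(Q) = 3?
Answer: 31590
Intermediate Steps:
E(F) = F²
((s(-1)*(4*(2 + E(1))))*(-5) + (-56 - 1*7))*(-130) = ((3*(4*(2 + 1²)))*(-5) + (-56 - 1*7))*(-130) = ((3*(4*(2 + 1)))*(-5) + (-56 - 7))*(-130) = ((3*(4*3))*(-5) - 63)*(-130) = ((3*12)*(-5) - 63)*(-130) = (36*(-5) - 63)*(-130) = (-180 - 63)*(-130) = -243*(-130) = 31590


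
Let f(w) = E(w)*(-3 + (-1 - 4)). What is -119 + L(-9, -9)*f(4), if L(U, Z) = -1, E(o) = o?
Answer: -87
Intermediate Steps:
f(w) = -8*w (f(w) = w*(-3 + (-1 - 4)) = w*(-3 - 5) = w*(-8) = -8*w)
-119 + L(-9, -9)*f(4) = -119 - (-8)*4 = -119 - 1*(-32) = -119 + 32 = -87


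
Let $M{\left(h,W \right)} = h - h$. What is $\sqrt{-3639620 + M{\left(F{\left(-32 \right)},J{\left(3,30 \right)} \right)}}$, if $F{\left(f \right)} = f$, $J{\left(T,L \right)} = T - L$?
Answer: $2 i \sqrt{909905} \approx 1907.8 i$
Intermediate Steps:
$M{\left(h,W \right)} = 0$
$\sqrt{-3639620 + M{\left(F{\left(-32 \right)},J{\left(3,30 \right)} \right)}} = \sqrt{-3639620 + 0} = \sqrt{-3639620} = 2 i \sqrt{909905}$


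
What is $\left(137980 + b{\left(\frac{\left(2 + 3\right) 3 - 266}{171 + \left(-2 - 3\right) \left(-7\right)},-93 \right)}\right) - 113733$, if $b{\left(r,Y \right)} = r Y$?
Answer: $\frac{5018225}{206} \approx 24360.0$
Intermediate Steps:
$b{\left(r,Y \right)} = Y r$
$\left(137980 + b{\left(\frac{\left(2 + 3\right) 3 - 266}{171 + \left(-2 - 3\right) \left(-7\right)},-93 \right)}\right) - 113733 = \left(137980 - 93 \frac{\left(2 + 3\right) 3 - 266}{171 + \left(-2 - 3\right) \left(-7\right)}\right) - 113733 = \left(137980 - 93 \frac{5 \cdot 3 - 266}{171 - -35}\right) - 113733 = \left(137980 - 93 \frac{15 - 266}{171 + 35}\right) - 113733 = \left(137980 - 93 \left(- \frac{251}{206}\right)\right) - 113733 = \left(137980 - 93 \left(\left(-251\right) \frac{1}{206}\right)\right) - 113733 = \left(137980 - - \frac{23343}{206}\right) - 113733 = \left(137980 + \frac{23343}{206}\right) - 113733 = \frac{28447223}{206} - 113733 = \frac{5018225}{206}$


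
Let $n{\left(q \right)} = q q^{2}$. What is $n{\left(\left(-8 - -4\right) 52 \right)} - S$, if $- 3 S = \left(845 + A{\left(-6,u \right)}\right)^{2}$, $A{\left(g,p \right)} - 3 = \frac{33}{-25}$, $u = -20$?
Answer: $- \frac{16424918111}{1875} \approx -8.76 \cdot 10^{6}$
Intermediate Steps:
$A{\left(g,p \right)} = \frac{42}{25}$ ($A{\left(g,p \right)} = 3 + \frac{33}{-25} = 3 + 33 \left(- \frac{1}{25}\right) = 3 - \frac{33}{25} = \frac{42}{25}$)
$S = - \frac{448041889}{1875}$ ($S = - \frac{\left(845 + \frac{42}{25}\right)^{2}}{3} = - \frac{\left(\frac{21167}{25}\right)^{2}}{3} = \left(- \frac{1}{3}\right) \frac{448041889}{625} = - \frac{448041889}{1875} \approx -2.3896 \cdot 10^{5}$)
$n{\left(q \right)} = q^{3}$
$n{\left(\left(-8 - -4\right) 52 \right)} - S = \left(\left(-8 - -4\right) 52\right)^{3} - - \frac{448041889}{1875} = \left(\left(-8 + 4\right) 52\right)^{3} + \frac{448041889}{1875} = \left(\left(-4\right) 52\right)^{3} + \frac{448041889}{1875} = \left(-208\right)^{3} + \frac{448041889}{1875} = -8998912 + \frac{448041889}{1875} = - \frac{16424918111}{1875}$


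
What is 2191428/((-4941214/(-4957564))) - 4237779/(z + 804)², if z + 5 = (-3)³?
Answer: 3237417696251863011/1472442242288 ≈ 2.1987e+6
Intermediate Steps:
z = -32 (z = -5 + (-3)³ = -5 - 27 = -32)
2191428/((-4941214/(-4957564))) - 4237779/(z + 804)² = 2191428/((-4941214/(-4957564))) - 4237779/(-32 + 804)² = 2191428/((-4941214*(-1/4957564))) - 4237779/(772²) = 2191428/(2470607/2478782) - 4237779/595984 = 2191428*(2478782/2470607) - 4237779*1/595984 = 5432072280696/2470607 - 4237779/595984 = 3237417696251863011/1472442242288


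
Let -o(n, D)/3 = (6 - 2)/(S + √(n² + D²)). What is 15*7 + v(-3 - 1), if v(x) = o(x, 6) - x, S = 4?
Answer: 331/3 - 2*√13/3 ≈ 107.93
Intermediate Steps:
o(n, D) = -12/(4 + √(D² + n²)) (o(n, D) = -3*(6 - 2)/(4 + √(n² + D²)) = -12/(4 + √(D² + n²)))
v(x) = -x - 12/(4 + √(36 + x²)) (v(x) = -12/(4 + √(6² + x²)) - x = -12/(4 + √(36 + x²)) - x = -x - 12/(4 + √(36 + x²)))
15*7 + v(-3 - 1) = 15*7 + (-12 - (-3 - 1)*(4 + √(36 + (-3 - 1)²)))/(4 + √(36 + (-3 - 1)²)) = 105 + (-12 - 1*(-4)*(4 + √(36 + (-4)²)))/(4 + √(36 + (-4)²)) = 105 + (-12 - 1*(-4)*(4 + √(36 + 16)))/(4 + √(36 + 16)) = 105 + (-12 - 1*(-4)*(4 + √52))/(4 + √52) = 105 + (-12 - 1*(-4)*(4 + 2*√13))/(4 + 2*√13) = 105 + (-12 + (16 + 8*√13))/(4 + 2*√13) = 105 + (4 + 8*√13)/(4 + 2*√13)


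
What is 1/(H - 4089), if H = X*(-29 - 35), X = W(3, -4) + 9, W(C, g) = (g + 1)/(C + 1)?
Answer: -1/4617 ≈ -0.00021659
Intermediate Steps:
W(C, g) = (1 + g)/(1 + C)
X = 33/4 (X = (1 - 4)/(1 + 3) + 9 = -3/4 + 9 = (¼)*(-3) + 9 = -¾ + 9 = 33/4 ≈ 8.2500)
H = -528 (H = 33*(-29 - 35)/4 = (33/4)*(-64) = -528)
1/(H - 4089) = 1/(-528 - 4089) = 1/(-4617) = -1/4617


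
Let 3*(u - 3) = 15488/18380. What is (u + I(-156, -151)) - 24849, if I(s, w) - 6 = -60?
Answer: -343242628/13785 ≈ -24900.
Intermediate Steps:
I(s, w) = -54 (I(s, w) = 6 - 60 = -54)
u = 45227/13785 (u = 3 + (15488/18380)/3 = 3 + (15488*(1/18380))/3 = 3 + (⅓)*(3872/4595) = 3 + 3872/13785 = 45227/13785 ≈ 3.2809)
(u + I(-156, -151)) - 24849 = (45227/13785 - 54) - 24849 = -699163/13785 - 24849 = -343242628/13785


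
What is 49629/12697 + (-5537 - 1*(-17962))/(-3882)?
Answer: 34899553/49289754 ≈ 0.70805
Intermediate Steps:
49629/12697 + (-5537 - 1*(-17962))/(-3882) = 49629*(1/12697) + (-5537 + 17962)*(-1/3882) = 49629/12697 + 12425*(-1/3882) = 49629/12697 - 12425/3882 = 34899553/49289754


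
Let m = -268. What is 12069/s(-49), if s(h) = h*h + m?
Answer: 447/79 ≈ 5.6582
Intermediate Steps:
s(h) = -268 + h² (s(h) = h*h - 268 = h² - 268 = -268 + h²)
12069/s(-49) = 12069/(-268 + (-49)²) = 12069/(-268 + 2401) = 12069/2133 = 12069*(1/2133) = 447/79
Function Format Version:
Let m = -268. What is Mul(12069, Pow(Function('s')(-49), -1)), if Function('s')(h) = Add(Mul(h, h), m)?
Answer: Rational(447, 79) ≈ 5.6582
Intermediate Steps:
Function('s')(h) = Add(-268, Pow(h, 2)) (Function('s')(h) = Add(Mul(h, h), -268) = Add(Pow(h, 2), -268) = Add(-268, Pow(h, 2)))
Mul(12069, Pow(Function('s')(-49), -1)) = Mul(12069, Pow(Add(-268, Pow(-49, 2)), -1)) = Mul(12069, Pow(Add(-268, 2401), -1)) = Mul(12069, Pow(2133, -1)) = Mul(12069, Rational(1, 2133)) = Rational(447, 79)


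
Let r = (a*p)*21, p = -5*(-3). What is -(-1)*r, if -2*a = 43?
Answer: -13545/2 ≈ -6772.5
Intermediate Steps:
a = -43/2 (a = -½*43 = -43/2 ≈ -21.500)
p = 15
r = -13545/2 (r = -43/2*15*21 = -645/2*21 = -13545/2 ≈ -6772.5)
-(-1)*r = -(-1)*(-13545)/2 = -1*13545/2 = -13545/2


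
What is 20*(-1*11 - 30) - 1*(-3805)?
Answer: 2985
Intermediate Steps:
20*(-1*11 - 30) - 1*(-3805) = 20*(-11 - 30) + 3805 = 20*(-41) + 3805 = -820 + 3805 = 2985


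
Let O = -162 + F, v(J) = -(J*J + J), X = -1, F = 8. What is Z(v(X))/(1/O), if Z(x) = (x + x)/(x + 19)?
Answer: 0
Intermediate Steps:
v(J) = -J - J**2 (v(J) = -(J**2 + J) = -(J + J**2) = -J - J**2)
O = -154 (O = -162 + 8 = -154)
Z(x) = 2*x/(19 + x) (Z(x) = (2*x)/(19 + x) = 2*x/(19 + x))
Z(v(X))/(1/O) = (2*(-1*(-1)*(1 - 1))/(19 - 1*(-1)*(1 - 1)))/(1/(-154)) = (2*(-1*(-1)*0)/(19 - 1*(-1)*0))/(-1/154) = (2*0/(19 + 0))*(-154) = (2*0/19)*(-154) = (2*0*(1/19))*(-154) = 0*(-154) = 0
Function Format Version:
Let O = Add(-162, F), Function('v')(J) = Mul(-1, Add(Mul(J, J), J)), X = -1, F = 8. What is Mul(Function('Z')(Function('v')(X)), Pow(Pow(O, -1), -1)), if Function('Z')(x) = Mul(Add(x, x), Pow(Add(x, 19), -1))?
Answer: 0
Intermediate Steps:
Function('v')(J) = Add(Mul(-1, J), Mul(-1, Pow(J, 2))) (Function('v')(J) = Mul(-1, Add(Pow(J, 2), J)) = Mul(-1, Add(J, Pow(J, 2))) = Add(Mul(-1, J), Mul(-1, Pow(J, 2))))
O = -154 (O = Add(-162, 8) = -154)
Function('Z')(x) = Mul(2, x, Pow(Add(19, x), -1)) (Function('Z')(x) = Mul(Mul(2, x), Pow(Add(19, x), -1)) = Mul(2, x, Pow(Add(19, x), -1)))
Mul(Function('Z')(Function('v')(X)), Pow(Pow(O, -1), -1)) = Mul(Mul(2, Mul(-1, -1, Add(1, -1)), Pow(Add(19, Mul(-1, -1, Add(1, -1))), -1)), Pow(Pow(-154, -1), -1)) = Mul(Mul(2, Mul(-1, -1, 0), Pow(Add(19, Mul(-1, -1, 0)), -1)), Pow(Rational(-1, 154), -1)) = Mul(Mul(2, 0, Pow(Add(19, 0), -1)), -154) = Mul(Mul(2, 0, Pow(19, -1)), -154) = Mul(Mul(2, 0, Rational(1, 19)), -154) = Mul(0, -154) = 0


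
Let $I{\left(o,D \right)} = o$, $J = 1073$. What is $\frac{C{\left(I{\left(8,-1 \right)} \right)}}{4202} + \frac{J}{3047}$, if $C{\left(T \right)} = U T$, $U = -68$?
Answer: $\frac{129599}{581977} \approx 0.22269$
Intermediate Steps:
$C{\left(T \right)} = - 68 T$
$\frac{C{\left(I{\left(8,-1 \right)} \right)}}{4202} + \frac{J}{3047} = \frac{\left(-68\right) 8}{4202} + \frac{1073}{3047} = \left(-544\right) \frac{1}{4202} + 1073 \cdot \frac{1}{3047} = - \frac{272}{2101} + \frac{1073}{3047} = \frac{129599}{581977}$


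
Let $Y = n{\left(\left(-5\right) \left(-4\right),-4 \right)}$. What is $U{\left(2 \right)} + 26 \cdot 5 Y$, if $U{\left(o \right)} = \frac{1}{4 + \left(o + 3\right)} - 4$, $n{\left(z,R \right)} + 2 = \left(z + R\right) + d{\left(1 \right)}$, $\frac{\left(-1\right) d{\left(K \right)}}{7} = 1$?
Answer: $\frac{8155}{9} \approx 906.11$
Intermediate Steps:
$d{\left(K \right)} = -7$ ($d{\left(K \right)} = \left(-7\right) 1 = -7$)
$n{\left(z,R \right)} = -9 + R + z$ ($n{\left(z,R \right)} = -2 - \left(7 - R - z\right) = -2 + \left(-7 + R + z\right) = -9 + R + z$)
$Y = 7$ ($Y = -9 - 4 - -20 = -9 - 4 + 20 = 7$)
$U{\left(o \right)} = -4 + \frac{1}{7 + o}$ ($U{\left(o \right)} = \frac{1}{4 + \left(3 + o\right)} - 4 = \frac{1}{7 + o} - 4 = -4 + \frac{1}{7 + o}$)
$U{\left(2 \right)} + 26 \cdot 5 Y = \frac{-27 - 8}{7 + 2} + 26 \cdot 5 \cdot 7 = \frac{-27 - 8}{9} + 26 \cdot 35 = \frac{1}{9} \left(-35\right) + 910 = - \frac{35}{9} + 910 = \frac{8155}{9}$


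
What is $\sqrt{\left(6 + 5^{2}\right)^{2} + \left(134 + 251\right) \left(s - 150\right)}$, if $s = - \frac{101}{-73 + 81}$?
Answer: $\frac{i \sqrt{986394}}{4} \approx 248.29 i$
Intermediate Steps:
$s = - \frac{101}{8} \approx -12.625$
$\sqrt{\left(6 + 5^{2}\right)^{2} + \left(134 + 251\right) \left(s - 150\right)} = \sqrt{\left(6 + 5^{2}\right)^{2} + \left(134 + 251\right) \left(- \frac{101}{8} - 150\right)} = \sqrt{\left(6 + 25\right)^{2} + 385 \left(- \frac{1301}{8}\right)} = \sqrt{31^{2} - \frac{500885}{8}} = \sqrt{961 - \frac{500885}{8}} = \sqrt{- \frac{493197}{8}} = \frac{i \sqrt{986394}}{4}$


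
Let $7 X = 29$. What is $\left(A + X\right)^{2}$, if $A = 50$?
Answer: $\frac{143641}{49} \approx 2931.4$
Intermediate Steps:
$X = \frac{29}{7}$ ($X = \frac{1}{7} \cdot 29 = \frac{29}{7} \approx 4.1429$)
$\left(A + X\right)^{2} = \left(50 + \frac{29}{7}\right)^{2} = \left(\frac{379}{7}\right)^{2} = \frac{143641}{49}$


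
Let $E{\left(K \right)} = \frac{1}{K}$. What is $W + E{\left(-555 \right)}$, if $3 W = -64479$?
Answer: $- \frac{11928616}{555} \approx -21493.0$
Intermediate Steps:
$W = -21493$ ($W = \frac{1}{3} \left(-64479\right) = -21493$)
$W + E{\left(-555 \right)} = -21493 + \frac{1}{-555} = -21493 - \frac{1}{555} = - \frac{11928616}{555}$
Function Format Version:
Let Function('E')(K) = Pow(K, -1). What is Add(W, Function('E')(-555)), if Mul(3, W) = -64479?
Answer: Rational(-11928616, 555) ≈ -21493.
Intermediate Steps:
W = -21493 (W = Mul(Rational(1, 3), -64479) = -21493)
Add(W, Function('E')(-555)) = Add(-21493, Pow(-555, -1)) = Add(-21493, Rational(-1, 555)) = Rational(-11928616, 555)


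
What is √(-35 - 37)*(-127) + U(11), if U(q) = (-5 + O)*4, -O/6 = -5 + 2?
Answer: 52 - 762*I*√2 ≈ 52.0 - 1077.6*I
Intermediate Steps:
O = 18 (O = -6*(-5 + 2) = -6*(-3) = 18)
U(q) = 52 (U(q) = (-5 + 18)*4 = 13*4 = 52)
√(-35 - 37)*(-127) + U(11) = √(-35 - 37)*(-127) + 52 = √(-72)*(-127) + 52 = (6*I*√2)*(-127) + 52 = -762*I*√2 + 52 = 52 - 762*I*√2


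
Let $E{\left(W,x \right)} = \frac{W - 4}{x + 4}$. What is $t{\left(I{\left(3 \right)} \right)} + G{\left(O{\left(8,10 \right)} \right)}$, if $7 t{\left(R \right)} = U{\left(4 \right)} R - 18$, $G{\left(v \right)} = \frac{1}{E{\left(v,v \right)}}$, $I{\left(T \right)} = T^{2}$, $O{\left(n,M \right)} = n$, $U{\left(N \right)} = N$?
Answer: $\frac{39}{7} \approx 5.5714$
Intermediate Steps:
$E{\left(W,x \right)} = \frac{-4 + W}{4 + x}$
$G{\left(v \right)} = \frac{4 + v}{-4 + v}$ ($G{\left(v \right)} = \frac{1}{\frac{1}{4 + v} \left(-4 + v\right)} = \frac{4 + v}{-4 + v}$)
$t{\left(R \right)} = - \frac{18}{7} + \frac{4 R}{7}$ ($t{\left(R \right)} = \frac{4 R - 18}{7} = \frac{-18 + 4 R}{7} = - \frac{18}{7} + \frac{4 R}{7}$)
$t{\left(I{\left(3 \right)} \right)} + G{\left(O{\left(8,10 \right)} \right)} = \left(- \frac{18}{7} + \frac{4 \cdot 3^{2}}{7}\right) + \frac{4 + 8}{-4 + 8} = \left(- \frac{18}{7} + \frac{4}{7} \cdot 9\right) + \frac{1}{4} \cdot 12 = \left(- \frac{18}{7} + \frac{36}{7}\right) + \frac{1}{4} \cdot 12 = \frac{18}{7} + 3 = \frac{39}{7}$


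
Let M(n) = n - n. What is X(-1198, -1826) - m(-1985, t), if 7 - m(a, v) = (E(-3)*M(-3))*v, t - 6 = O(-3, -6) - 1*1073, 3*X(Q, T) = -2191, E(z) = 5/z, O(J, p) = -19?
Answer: -2212/3 ≈ -737.33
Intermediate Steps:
M(n) = 0
X(Q, T) = -2191/3 (X(Q, T) = (⅓)*(-2191) = -2191/3)
t = -1086 (t = 6 + (-19 - 1*1073) = 6 + (-19 - 1073) = 6 - 1092 = -1086)
m(a, v) = 7 (m(a, v) = 7 - (5/(-3))*0*v = 7 - (5*(-⅓))*0*v = 7 - (-5/3*0)*v = 7 - 0*v = 7 - 1*0 = 7 + 0 = 7)
X(-1198, -1826) - m(-1985, t) = -2191/3 - 1*7 = -2191/3 - 7 = -2212/3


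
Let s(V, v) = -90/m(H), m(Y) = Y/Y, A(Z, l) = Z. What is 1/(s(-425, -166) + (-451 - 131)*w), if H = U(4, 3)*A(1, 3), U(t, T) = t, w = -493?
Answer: 1/286836 ≈ 3.4863e-6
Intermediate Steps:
H = 4 (H = 4*1 = 4)
m(Y) = 1
s(V, v) = -90 (s(V, v) = -90/1 = -90*1 = -90)
1/(s(-425, -166) + (-451 - 131)*w) = 1/(-90 + (-451 - 131)*(-493)) = 1/(-90 - 582*(-493)) = 1/(-90 + 286926) = 1/286836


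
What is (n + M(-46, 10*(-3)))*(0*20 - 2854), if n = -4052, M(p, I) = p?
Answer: 11695692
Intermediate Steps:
(n + M(-46, 10*(-3)))*(0*20 - 2854) = (-4052 - 46)*(0*20 - 2854) = -4098*(0 - 2854) = -4098*(-2854) = 11695692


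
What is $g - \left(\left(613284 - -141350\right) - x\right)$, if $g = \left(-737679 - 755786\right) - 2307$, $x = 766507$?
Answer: $-1483899$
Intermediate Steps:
$g = -1495772$ ($g = \left(-737679 - 755786\right) - 2307 = -1493465 - 2307 = -1495772$)
$g - \left(\left(613284 - -141350\right) - x\right) = -1495772 - \left(\left(613284 - -141350\right) - 766507\right) = -1495772 - \left(\left(613284 + 141350\right) - 766507\right) = -1495772 - \left(754634 - 766507\right) = -1495772 - -11873 = -1495772 + 11873 = -1483899$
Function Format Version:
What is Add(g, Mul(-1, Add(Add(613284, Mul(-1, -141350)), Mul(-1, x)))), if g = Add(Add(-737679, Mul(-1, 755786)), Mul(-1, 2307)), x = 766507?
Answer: -1483899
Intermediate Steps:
g = -1495772 (g = Add(Add(-737679, -755786), -2307) = Add(-1493465, -2307) = -1495772)
Add(g, Mul(-1, Add(Add(613284, Mul(-1, -141350)), Mul(-1, x)))) = Add(-1495772, Mul(-1, Add(Add(613284, Mul(-1, -141350)), Mul(-1, 766507)))) = Add(-1495772, Mul(-1, Add(Add(613284, 141350), -766507))) = Add(-1495772, Mul(-1, Add(754634, -766507))) = Add(-1495772, Mul(-1, -11873)) = Add(-1495772, 11873) = -1483899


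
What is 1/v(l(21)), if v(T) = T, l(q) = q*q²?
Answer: 1/9261 ≈ 0.00010798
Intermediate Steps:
l(q) = q³
1/v(l(21)) = 1/(21³) = 1/9261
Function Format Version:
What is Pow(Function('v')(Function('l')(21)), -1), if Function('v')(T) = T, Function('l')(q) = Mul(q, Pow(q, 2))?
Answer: Rational(1, 9261) ≈ 0.00010798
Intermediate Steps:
Function('l')(q) = Pow(q, 3)
Pow(Function('v')(Function('l')(21)), -1) = Pow(Pow(21, 3), -1) = Pow(9261, -1) = Rational(1, 9261)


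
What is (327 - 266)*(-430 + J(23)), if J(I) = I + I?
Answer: -23424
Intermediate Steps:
J(I) = 2*I
(327 - 266)*(-430 + J(23)) = (327 - 266)*(-430 + 2*23) = 61*(-430 + 46) = 61*(-384) = -23424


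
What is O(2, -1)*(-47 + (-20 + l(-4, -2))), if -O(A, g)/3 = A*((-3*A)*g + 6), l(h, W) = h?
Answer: 5112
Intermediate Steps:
O(A, g) = -3*A*(6 - 3*A*g) (O(A, g) = -3*A*((-3*A)*g + 6) = -3*A*(-3*A*g + 6) = -3*A*(6 - 3*A*g))
O(2, -1)*(-47 + (-20 + l(-4, -2))) = (9*2*(-2 + 2*(-1)))*(-47 + (-20 - 4)) = (9*2*(-2 - 2))*(-47 - 24) = (9*2*(-4))*(-71) = -72*(-71) = 5112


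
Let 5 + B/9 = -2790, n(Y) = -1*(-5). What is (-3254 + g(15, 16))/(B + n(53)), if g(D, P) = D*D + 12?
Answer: 3017/25150 ≈ 0.11996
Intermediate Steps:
g(D, P) = 12 + D**2 (g(D, P) = D**2 + 12 = 12 + D**2)
n(Y) = 5
B = -25155 (B = -45 + 9*(-2790) = -45 - 25110 = -25155)
(-3254 + g(15, 16))/(B + n(53)) = (-3254 + (12 + 15**2))/(-25155 + 5) = (-3254 + (12 + 225))/(-25150) = (-3254 + 237)*(-1/25150) = -3017*(-1/25150) = 3017/25150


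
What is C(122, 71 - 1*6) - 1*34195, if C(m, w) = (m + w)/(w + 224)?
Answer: -581304/17 ≈ -34194.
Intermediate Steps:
C(m, w) = (m + w)/(224 + w)
C(122, 71 - 1*6) - 1*34195 = (122 + (71 - 1*6))/(224 + (71 - 1*6)) - 1*34195 = (122 + (71 - 6))/(224 + (71 - 6)) - 34195 = (122 + 65)/(224 + 65) - 34195 = 187/289 - 34195 = (1/289)*187 - 34195 = 11/17 - 34195 = -581304/17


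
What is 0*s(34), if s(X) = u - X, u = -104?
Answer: 0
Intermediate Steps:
s(X) = -104 - X
0*s(34) = 0*(-104 - 1*34) = 0*(-104 - 34) = 0*(-138) = 0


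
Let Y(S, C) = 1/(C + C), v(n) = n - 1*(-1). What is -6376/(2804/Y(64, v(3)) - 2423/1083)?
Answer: -6905208/24291433 ≈ -0.28427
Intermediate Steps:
v(n) = 1 + n (v(n) = n + 1 = 1 + n)
Y(S, C) = 1/(2*C)
-6376/(2804/Y(64, v(3)) - 2423/1083) = -6376/(2804/((1/(2*(1 + 3)))) - 2423/1083) = -6376/(2804/(((1/2)/4)) - 2423*1/1083) = -6376/(2804/(((1/2)*(1/4))) - 2423/1083) = -6376/(2804/(1/8) - 2423/1083) = -6376/(2804*8 - 2423/1083) = -6376/(22432 - 2423/1083) = -6376/24291433/1083 = -6376*1083/24291433 = -6905208/24291433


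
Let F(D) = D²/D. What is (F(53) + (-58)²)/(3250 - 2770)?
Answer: 1139/160 ≈ 7.1188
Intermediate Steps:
F(D) = D
(F(53) + (-58)²)/(3250 - 2770) = (53 + (-58)²)/(3250 - 2770) = (53 + 3364)/480 = 3417*(1/480) = 1139/160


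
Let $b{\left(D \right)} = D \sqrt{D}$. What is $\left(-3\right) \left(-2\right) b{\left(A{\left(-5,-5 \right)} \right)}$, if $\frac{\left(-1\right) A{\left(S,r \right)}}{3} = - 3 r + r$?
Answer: $- 180 i \sqrt{30} \approx - 985.9 i$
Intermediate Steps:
$A{\left(S,r \right)} = 6 r$ ($A{\left(S,r \right)} = - 3 \left(- 3 r + r\right) = - 3 \left(- 2 r\right) = 6 r$)
$b{\left(D \right)} = D^{\frac{3}{2}}$
$\left(-3\right) \left(-2\right) b{\left(A{\left(-5,-5 \right)} \right)} = \left(-3\right) \left(-2\right) \left(6 \left(-5\right)\right)^{\frac{3}{2}} = 6 \left(-30\right)^{\frac{3}{2}} = 6 \left(- 30 i \sqrt{30}\right) = - 180 i \sqrt{30}$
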